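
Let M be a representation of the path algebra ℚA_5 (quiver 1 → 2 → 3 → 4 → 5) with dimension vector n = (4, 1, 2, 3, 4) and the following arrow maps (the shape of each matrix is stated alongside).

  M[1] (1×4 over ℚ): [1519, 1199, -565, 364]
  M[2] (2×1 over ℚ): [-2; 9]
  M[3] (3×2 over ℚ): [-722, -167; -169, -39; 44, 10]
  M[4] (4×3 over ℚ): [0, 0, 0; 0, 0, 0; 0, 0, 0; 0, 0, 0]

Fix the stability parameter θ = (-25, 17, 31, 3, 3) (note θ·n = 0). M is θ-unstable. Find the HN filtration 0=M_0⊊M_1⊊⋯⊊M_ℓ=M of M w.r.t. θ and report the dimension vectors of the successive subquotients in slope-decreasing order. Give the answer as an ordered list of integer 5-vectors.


Interval decomposition of M: I[1,1]^3, I[1,4], I[3,4], I[4,4], I[5,5]^4.
HN type (ℓ=3): μ^(1)=17; μ^(2)=3; μ^(3)=-25

((0, 1, 2, 2, 0); (0, 0, 0, 1, 4); (4, 0, 0, 0, 0))


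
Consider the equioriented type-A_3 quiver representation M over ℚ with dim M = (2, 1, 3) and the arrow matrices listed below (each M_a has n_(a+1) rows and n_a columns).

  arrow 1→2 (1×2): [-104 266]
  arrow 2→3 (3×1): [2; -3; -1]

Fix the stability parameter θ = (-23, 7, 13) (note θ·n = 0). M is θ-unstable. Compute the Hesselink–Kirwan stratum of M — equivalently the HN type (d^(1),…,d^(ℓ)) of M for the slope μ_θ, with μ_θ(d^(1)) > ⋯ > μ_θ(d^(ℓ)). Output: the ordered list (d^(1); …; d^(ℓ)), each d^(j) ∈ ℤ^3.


Barcode: M ≅ I[1,1], I[1,3], I[3,3]^2. HN layers by μ_θ (3 steps, strictly decreasing):
  μ^(1)=13; μ^(2)=7; μ^(3)=-23

((0, 0, 3); (0, 1, 0); (2, 0, 0))


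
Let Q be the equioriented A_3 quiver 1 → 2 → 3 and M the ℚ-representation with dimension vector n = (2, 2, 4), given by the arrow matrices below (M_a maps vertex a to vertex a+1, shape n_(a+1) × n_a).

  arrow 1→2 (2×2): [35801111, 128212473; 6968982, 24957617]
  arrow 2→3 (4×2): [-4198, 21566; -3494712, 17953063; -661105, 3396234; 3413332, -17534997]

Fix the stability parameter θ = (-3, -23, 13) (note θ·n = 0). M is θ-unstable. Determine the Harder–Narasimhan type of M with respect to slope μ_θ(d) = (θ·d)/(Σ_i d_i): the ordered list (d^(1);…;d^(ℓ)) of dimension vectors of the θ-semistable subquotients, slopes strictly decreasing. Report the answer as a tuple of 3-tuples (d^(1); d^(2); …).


Barcode: M ≅ I[1,3]^2, I[3,3]^2. HN layers by μ_θ (2 steps, strictly decreasing):
  μ^(1)=13; μ^(2)=-13

((0, 0, 4); (2, 2, 0))


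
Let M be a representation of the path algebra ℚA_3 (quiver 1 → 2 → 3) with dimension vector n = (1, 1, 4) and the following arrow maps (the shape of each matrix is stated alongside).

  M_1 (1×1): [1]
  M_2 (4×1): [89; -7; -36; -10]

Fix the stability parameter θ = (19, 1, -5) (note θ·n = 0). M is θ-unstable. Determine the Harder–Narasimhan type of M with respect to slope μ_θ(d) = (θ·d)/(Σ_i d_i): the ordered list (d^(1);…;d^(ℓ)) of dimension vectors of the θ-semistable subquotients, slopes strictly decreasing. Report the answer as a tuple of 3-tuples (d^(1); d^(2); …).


Via rank(M_{q-1}∘⋯∘M_p): M ≅ I[1,3], I[3,3]^3.
μ_θ-semistable layers: μ^(1)=5; μ^(2)=-5

((1, 1, 1); (0, 0, 3))


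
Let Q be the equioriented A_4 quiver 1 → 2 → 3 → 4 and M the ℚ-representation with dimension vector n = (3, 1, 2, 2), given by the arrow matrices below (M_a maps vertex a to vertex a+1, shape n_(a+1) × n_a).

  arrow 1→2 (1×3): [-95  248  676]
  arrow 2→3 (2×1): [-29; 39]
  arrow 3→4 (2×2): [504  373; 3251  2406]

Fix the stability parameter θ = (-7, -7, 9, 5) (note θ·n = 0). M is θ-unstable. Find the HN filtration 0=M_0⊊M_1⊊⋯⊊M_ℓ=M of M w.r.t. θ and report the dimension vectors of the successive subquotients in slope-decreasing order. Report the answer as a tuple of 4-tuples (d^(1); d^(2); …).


Via rank(M_{q-1}∘⋯∘M_p): M ≅ I[1,1]^2, I[1,4], I[3,4].
μ_θ-semistable layers: μ^(1)=7; μ^(2)=-7

((0, 0, 2, 2); (3, 1, 0, 0))


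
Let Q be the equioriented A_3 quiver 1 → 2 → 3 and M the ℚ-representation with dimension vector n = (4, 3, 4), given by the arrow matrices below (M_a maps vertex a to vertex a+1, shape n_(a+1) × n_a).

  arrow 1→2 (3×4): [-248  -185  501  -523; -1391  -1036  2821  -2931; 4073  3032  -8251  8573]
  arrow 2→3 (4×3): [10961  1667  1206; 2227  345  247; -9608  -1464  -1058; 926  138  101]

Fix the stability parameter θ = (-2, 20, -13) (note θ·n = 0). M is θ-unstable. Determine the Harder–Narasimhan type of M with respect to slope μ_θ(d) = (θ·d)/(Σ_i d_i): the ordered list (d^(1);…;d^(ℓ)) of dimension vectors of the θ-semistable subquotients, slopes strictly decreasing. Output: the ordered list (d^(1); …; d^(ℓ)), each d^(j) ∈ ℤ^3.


Barcode: M ≅ I[1,1], I[1,2], I[1,3]^2, I[3,3]^2. HN layers by μ_θ (4 steps, strictly decreasing):
  μ^(1)=20; μ^(2)=7/2; μ^(3)=-2; μ^(4)=-13

((0, 1, 0); (0, 2, 2); (4, 0, 0); (0, 0, 2))


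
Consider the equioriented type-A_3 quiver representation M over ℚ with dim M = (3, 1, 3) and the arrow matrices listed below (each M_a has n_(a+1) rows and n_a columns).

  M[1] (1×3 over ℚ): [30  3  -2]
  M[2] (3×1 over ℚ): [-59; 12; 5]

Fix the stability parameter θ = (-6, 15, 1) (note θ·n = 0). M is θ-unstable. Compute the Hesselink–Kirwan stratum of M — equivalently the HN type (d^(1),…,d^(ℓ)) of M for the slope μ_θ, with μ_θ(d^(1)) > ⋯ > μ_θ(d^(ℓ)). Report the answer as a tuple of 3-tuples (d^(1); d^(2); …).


Interval decomposition of M: I[1,1]^2, I[1,3], I[3,3]^2.
HN type (ℓ=3): μ^(1)=8; μ^(2)=1; μ^(3)=-6

((0, 1, 1); (0, 0, 2); (3, 0, 0))


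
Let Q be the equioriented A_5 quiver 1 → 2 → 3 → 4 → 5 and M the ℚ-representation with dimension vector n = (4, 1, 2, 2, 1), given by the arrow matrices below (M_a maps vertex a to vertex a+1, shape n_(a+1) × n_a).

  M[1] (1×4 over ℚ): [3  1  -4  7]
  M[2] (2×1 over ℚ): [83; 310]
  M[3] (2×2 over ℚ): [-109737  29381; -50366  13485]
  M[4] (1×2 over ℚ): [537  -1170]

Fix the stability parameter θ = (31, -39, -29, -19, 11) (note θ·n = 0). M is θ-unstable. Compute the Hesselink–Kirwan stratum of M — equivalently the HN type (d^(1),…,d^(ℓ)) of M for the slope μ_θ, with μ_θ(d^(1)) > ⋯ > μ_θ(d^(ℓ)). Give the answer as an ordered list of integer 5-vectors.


Interval decomposition of M: I[1,1]^3, I[1,5], I[3,4].
HN type (ℓ=5): μ^(1)=31; μ^(2)=11; μ^(3)=-14; μ^(4)=-19; μ^(5)=-29

((3, 0, 0, 0, 0); (0, 0, 0, 0, 1); (1, 1, 1, 1, 0); (0, 0, 0, 1, 0); (0, 0, 1, 0, 0))


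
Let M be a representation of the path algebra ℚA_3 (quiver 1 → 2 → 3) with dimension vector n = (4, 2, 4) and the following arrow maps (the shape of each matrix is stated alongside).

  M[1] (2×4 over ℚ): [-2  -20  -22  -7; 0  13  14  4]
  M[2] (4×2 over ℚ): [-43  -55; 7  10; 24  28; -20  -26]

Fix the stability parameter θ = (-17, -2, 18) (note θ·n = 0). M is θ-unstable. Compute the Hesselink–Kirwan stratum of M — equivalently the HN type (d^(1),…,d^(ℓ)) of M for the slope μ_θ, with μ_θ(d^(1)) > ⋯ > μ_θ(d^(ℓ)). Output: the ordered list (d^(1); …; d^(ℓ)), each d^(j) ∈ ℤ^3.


Interval decomposition of M: I[1,1]^2, I[1,3]^2, I[3,3]^2.
HN type (ℓ=3): μ^(1)=18; μ^(2)=-2; μ^(3)=-17

((0, 0, 4); (0, 2, 0); (4, 0, 0))


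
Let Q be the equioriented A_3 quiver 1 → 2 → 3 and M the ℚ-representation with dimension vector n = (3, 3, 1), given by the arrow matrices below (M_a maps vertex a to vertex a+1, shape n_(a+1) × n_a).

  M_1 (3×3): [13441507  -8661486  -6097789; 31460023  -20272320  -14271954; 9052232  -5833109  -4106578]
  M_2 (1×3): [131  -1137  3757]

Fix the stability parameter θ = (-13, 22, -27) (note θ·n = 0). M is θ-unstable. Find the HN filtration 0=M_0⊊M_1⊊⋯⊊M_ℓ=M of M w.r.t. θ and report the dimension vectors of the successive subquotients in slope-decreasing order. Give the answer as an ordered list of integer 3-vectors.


Interval decomposition of M: I[1,2]^2, I[1,3].
HN type (ℓ=3): μ^(1)=22; μ^(2)=-5/2; μ^(3)=-13

((0, 2, 0); (0, 1, 1); (3, 0, 0))


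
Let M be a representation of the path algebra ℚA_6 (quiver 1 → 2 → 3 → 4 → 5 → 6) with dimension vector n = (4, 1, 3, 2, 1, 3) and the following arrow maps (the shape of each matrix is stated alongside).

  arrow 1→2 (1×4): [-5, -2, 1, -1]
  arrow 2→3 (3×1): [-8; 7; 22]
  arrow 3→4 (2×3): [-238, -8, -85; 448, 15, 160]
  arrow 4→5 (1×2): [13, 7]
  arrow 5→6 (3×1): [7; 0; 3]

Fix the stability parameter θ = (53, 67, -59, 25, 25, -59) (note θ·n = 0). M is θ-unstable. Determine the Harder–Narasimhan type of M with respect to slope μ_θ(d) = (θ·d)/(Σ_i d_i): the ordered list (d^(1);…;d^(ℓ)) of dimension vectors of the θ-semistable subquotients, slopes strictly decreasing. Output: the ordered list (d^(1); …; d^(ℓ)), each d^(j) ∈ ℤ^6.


Via rank(M_{q-1}∘⋯∘M_p): M ≅ I[1,1]^3, I[1,6], I[3,3], I[3,4], I[6,6]^2.
μ_θ-semistable layers: μ^(1)=53; μ^(2)=25; μ^(3)=26/3; μ^(4)=-59

((3, 0, 0, 0, 0, 0); (0, 0, 0, 1, 0, 0); (1, 1, 1, 1, 1, 1); (0, 0, 2, 0, 0, 2))


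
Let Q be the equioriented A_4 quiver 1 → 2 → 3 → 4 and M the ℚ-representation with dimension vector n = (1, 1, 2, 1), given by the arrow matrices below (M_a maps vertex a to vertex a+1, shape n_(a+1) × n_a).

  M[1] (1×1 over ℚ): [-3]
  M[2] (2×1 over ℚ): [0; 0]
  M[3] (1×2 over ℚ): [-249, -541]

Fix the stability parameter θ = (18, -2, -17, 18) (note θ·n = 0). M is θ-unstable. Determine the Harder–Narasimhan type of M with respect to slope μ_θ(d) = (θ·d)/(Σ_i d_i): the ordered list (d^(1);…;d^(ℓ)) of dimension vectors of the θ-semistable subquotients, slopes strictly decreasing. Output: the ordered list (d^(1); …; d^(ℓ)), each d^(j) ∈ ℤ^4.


Via rank(M_{q-1}∘⋯∘M_p): M ≅ I[1,2], I[3,3], I[3,4].
μ_θ-semistable layers: μ^(1)=18; μ^(2)=8; μ^(3)=-17

((0, 0, 0, 1); (1, 1, 0, 0); (0, 0, 2, 0))


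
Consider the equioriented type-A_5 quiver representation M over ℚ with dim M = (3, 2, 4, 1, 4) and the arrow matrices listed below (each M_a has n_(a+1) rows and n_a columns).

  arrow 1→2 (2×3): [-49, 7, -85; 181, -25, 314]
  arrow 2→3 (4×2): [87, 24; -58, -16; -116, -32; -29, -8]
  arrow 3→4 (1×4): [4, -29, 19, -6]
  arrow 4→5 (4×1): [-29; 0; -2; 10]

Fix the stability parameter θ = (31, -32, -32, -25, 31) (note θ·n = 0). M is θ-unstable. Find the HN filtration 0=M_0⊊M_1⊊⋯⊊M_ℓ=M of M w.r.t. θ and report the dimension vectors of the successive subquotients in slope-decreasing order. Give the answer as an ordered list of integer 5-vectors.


Barcode: M ≅ I[1,1], I[1,2], I[1,3], I[3,3]^2, I[3,5], I[5,5]^3. HN layers by μ_θ (5 steps, strictly decreasing):
  μ^(1)=31; μ^(2)=-1/2; μ^(3)=-11; μ^(4)=-25; μ^(5)=-32

((1, 0, 0, 0, 4); (1, 1, 0, 0, 0); (1, 1, 1, 0, 0); (0, 0, 0, 1, 0); (0, 0, 3, 0, 0))


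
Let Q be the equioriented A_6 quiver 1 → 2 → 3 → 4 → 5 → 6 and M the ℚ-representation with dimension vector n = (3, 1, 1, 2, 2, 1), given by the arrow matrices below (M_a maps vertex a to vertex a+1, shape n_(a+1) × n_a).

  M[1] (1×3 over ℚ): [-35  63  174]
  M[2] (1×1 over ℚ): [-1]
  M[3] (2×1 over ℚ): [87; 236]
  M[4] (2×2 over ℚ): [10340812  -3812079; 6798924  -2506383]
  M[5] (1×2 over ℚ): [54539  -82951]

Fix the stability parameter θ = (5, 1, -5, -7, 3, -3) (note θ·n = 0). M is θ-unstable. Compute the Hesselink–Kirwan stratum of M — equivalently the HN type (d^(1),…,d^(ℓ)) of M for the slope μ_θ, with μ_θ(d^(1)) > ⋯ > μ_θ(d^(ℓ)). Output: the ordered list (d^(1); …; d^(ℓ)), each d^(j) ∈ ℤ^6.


Via rank(M_{q-1}∘⋯∘M_p): M ≅ I[1,1]^2, I[1,4], I[4,6], I[5,5].
μ_θ-semistable layers: μ^(1)=5; μ^(2)=3; μ^(3)=0; μ^(4)=-3/2; μ^(5)=-7

((2, 0, 0, 0, 0, 0); (0, 0, 0, 0, 1, 0); (0, 0, 0, 0, 1, 1); (1, 1, 1, 1, 0, 0); (0, 0, 0, 1, 0, 0))


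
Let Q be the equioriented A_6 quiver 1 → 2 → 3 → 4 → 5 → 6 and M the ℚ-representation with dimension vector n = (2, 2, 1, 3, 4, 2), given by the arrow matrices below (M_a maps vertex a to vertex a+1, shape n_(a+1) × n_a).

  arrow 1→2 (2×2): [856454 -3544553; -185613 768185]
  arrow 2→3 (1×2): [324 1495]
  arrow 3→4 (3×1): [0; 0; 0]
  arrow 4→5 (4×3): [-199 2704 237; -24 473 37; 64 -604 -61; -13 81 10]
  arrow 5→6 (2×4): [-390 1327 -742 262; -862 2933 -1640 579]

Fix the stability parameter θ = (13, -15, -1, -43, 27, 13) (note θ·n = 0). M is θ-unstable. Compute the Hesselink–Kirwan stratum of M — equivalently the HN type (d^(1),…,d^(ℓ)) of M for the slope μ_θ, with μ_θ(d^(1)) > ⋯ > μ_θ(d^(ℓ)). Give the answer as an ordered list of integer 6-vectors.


Interval decomposition of M: I[1,2], I[1,3], I[4,5], I[4,6]^2, I[5,5].
HN type (ℓ=4): μ^(1)=27; μ^(2)=20; μ^(3)=-1; μ^(4)=-43

((0, 0, 0, 0, 2, 0); (0, 0, 0, 0, 2, 2); (2, 2, 1, 0, 0, 0); (0, 0, 0, 3, 0, 0))


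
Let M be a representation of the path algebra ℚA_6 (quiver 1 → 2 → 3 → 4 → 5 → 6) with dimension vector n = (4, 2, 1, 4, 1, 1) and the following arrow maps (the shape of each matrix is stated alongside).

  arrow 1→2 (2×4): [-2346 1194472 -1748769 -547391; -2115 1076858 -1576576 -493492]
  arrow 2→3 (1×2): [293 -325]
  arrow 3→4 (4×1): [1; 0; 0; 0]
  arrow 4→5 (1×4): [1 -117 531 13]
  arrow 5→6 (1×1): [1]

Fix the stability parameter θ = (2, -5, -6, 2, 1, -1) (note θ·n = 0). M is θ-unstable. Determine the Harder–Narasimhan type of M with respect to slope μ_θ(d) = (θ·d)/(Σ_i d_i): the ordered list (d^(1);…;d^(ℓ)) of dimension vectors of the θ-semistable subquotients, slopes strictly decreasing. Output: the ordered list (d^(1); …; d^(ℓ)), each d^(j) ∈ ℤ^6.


Via rank(M_{q-1}∘⋯∘M_p): M ≅ I[1,1]^2, I[1,2], I[1,6], I[4,4]^3.
μ_θ-semistable layers: μ^(1)=2; μ^(2)=2/3; μ^(3)=-3/2; μ^(4)=-3

((2, 0, 0, 3, 0, 0); (0, 0, 0, 1, 1, 1); (1, 1, 0, 0, 0, 0); (1, 1, 1, 0, 0, 0))


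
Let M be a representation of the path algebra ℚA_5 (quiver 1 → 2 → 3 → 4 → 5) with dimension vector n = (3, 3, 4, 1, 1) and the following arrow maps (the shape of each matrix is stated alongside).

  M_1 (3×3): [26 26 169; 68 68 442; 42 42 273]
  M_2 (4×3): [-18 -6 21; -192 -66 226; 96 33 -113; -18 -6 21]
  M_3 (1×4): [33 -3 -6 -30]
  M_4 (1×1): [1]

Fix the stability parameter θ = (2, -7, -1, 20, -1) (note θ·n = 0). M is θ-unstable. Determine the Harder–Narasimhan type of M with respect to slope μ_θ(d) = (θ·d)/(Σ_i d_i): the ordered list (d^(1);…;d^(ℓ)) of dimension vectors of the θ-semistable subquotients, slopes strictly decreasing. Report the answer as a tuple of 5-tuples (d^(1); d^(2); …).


Interval decomposition of M: I[1,1]^2, I[1,5], I[2,2], I[2,3], I[3,3]^2.
HN type (ℓ=5): μ^(1)=19/2; μ^(2)=2; μ^(3)=-1; μ^(4)=-5/2; μ^(5)=-7

((0, 0, 0, 1, 1); (2, 0, 0, 0, 0); (0, 0, 4, 0, 0); (1, 1, 0, 0, 0); (0, 2, 0, 0, 0))


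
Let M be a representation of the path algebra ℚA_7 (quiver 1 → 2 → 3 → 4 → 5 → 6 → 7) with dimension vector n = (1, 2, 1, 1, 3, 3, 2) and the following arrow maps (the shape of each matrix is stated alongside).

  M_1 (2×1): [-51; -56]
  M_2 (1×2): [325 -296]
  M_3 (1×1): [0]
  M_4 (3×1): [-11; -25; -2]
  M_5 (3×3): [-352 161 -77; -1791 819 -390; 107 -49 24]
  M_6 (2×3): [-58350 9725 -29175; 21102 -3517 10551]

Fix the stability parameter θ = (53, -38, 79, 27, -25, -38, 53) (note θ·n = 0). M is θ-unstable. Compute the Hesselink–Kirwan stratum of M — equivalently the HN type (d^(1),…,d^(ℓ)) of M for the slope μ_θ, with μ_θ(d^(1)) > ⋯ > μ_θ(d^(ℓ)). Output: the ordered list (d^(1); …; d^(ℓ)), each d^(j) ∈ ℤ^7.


Via rank(M_{q-1}∘⋯∘M_p): M ≅ I[1,3], I[2,2], I[4,6], I[5,5], I[5,6], I[6,7], I[7,7].
μ_θ-semistable layers: μ^(1)=79; μ^(2)=53; μ^(3)=15/2; μ^(4)=-12; μ^(5)=-25; μ^(6)=-63/2; μ^(7)=-38

((0, 0, 1, 0, 0, 0, 0); (0, 0, 0, 0, 0, 0, 2); (1, 1, 0, 0, 0, 0, 0); (0, 0, 0, 1, 1, 1, 0); (0, 0, 0, 0, 1, 0, 0); (0, 0, 0, 0, 1, 1, 0); (0, 1, 0, 0, 0, 1, 0))


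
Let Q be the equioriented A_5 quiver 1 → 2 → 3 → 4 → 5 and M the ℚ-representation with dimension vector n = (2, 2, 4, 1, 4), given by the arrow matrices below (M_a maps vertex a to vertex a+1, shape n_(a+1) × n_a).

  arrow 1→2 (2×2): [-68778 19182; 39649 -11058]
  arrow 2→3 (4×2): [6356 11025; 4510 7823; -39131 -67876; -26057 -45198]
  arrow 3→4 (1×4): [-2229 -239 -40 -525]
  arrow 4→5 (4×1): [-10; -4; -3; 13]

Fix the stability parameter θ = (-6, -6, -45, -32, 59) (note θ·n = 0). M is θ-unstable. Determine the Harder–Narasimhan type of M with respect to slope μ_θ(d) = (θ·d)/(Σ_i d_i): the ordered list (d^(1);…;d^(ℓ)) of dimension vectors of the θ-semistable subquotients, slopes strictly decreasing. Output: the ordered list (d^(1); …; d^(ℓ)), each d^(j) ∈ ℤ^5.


Via rank(M_{q-1}∘⋯∘M_p): M ≅ I[1,3], I[1,5], I[3,3]^2, I[5,5]^3.
μ_θ-semistable layers: μ^(1)=59; μ^(2)=-19; μ^(3)=-89/4; μ^(4)=-45

((0, 0, 0, 0, 4); (1, 1, 1, 0, 0); (1, 1, 1, 1, 0); (0, 0, 2, 0, 0))


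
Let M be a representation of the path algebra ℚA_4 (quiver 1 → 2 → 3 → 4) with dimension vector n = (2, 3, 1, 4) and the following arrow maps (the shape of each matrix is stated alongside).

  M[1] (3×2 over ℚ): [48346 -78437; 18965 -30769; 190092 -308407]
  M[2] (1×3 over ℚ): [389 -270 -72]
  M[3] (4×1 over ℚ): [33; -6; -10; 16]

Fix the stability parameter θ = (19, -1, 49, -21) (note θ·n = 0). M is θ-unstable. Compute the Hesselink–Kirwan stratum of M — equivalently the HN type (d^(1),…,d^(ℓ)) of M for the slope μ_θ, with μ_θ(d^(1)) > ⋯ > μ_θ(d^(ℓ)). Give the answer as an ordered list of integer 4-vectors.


Barcode: M ≅ I[1,2], I[1,4], I[2,2], I[4,4]^3. HN layers by μ_θ (4 steps, strictly decreasing):
  μ^(1)=14; μ^(2)=9; μ^(3)=-1; μ^(4)=-21

((0, 0, 1, 1); (2, 2, 0, 0); (0, 1, 0, 0); (0, 0, 0, 3))


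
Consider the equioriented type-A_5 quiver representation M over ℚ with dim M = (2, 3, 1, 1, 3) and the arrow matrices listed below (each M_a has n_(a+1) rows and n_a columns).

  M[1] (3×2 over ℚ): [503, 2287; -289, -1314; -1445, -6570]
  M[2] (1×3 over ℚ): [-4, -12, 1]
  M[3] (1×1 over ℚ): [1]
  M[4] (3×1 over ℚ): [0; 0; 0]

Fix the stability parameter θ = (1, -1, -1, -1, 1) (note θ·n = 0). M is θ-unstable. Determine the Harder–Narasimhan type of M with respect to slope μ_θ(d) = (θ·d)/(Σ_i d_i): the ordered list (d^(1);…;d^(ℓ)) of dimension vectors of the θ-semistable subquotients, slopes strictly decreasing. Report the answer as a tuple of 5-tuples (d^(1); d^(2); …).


Barcode: M ≅ I[1,2], I[1,4], I[2,2], I[5,5]^3. HN layers by μ_θ (4 steps, strictly decreasing):
  μ^(1)=1; μ^(2)=0; μ^(3)=-1/2; μ^(4)=-1

((0, 0, 0, 0, 3); (1, 1, 0, 0, 0); (1, 1, 1, 1, 0); (0, 1, 0, 0, 0))


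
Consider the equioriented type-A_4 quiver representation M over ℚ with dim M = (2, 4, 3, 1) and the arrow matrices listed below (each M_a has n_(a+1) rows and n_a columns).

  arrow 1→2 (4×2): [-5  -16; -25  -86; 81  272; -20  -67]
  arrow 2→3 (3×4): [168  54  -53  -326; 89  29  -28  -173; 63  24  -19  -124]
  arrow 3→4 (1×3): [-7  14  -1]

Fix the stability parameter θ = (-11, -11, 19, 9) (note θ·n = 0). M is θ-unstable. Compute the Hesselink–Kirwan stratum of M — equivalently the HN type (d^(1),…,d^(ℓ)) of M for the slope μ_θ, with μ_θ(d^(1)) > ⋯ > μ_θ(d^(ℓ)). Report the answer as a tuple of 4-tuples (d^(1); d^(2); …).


Interval decomposition of M: I[1,3], I[1,4], I[2,2], I[2,3].
HN type (ℓ=3): μ^(1)=19; μ^(2)=14; μ^(3)=-11

((0, 0, 2, 0); (0, 0, 1, 1); (2, 4, 0, 0))


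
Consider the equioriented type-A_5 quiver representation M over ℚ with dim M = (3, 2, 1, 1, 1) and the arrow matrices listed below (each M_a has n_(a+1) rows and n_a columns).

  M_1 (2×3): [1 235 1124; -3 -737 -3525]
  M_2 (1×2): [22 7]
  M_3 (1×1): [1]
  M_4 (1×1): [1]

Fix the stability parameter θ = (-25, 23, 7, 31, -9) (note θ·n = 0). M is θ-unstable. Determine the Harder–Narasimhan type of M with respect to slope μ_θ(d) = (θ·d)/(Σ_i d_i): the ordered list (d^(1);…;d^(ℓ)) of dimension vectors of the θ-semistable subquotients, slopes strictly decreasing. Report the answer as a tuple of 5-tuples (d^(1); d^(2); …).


Barcode: M ≅ I[1,1], I[1,2], I[1,5]. HN layers by μ_θ (3 steps, strictly decreasing):
  μ^(1)=23; μ^(2)=13; μ^(3)=-25

((0, 1, 0, 0, 0); (0, 1, 1, 1, 1); (3, 0, 0, 0, 0))


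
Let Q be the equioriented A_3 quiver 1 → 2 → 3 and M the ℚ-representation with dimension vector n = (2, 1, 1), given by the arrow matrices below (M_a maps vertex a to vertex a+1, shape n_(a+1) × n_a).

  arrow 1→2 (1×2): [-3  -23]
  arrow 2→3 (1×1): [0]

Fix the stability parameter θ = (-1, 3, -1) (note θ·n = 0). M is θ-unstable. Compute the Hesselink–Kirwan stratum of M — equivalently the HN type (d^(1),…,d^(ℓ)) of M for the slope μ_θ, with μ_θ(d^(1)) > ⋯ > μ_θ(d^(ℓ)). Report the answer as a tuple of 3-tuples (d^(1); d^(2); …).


Interval decomposition of M: I[1,1], I[1,2], I[3,3].
HN type (ℓ=2): μ^(1)=3; μ^(2)=-1

((0, 1, 0); (2, 0, 1))


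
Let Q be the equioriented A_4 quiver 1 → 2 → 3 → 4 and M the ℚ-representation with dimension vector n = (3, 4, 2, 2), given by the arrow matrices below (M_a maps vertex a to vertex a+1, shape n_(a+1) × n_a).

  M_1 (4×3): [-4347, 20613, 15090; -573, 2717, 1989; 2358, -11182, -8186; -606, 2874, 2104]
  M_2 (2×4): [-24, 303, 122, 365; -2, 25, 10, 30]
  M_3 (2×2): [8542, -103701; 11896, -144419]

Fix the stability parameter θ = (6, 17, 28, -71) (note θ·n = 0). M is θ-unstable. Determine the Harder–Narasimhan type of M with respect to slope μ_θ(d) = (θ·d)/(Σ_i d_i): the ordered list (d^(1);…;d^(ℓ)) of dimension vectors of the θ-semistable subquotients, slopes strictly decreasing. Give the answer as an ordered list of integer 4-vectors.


Interval decomposition of M: I[1,1], I[1,2], I[1,4], I[2,2], I[2,4].
HN type (ℓ=4): μ^(1)=17; μ^(2)=6; μ^(3)=-5; μ^(4)=-26/3

((0, 2, 0, 0); (2, 0, 0, 0); (1, 1, 1, 1); (0, 1, 1, 1))


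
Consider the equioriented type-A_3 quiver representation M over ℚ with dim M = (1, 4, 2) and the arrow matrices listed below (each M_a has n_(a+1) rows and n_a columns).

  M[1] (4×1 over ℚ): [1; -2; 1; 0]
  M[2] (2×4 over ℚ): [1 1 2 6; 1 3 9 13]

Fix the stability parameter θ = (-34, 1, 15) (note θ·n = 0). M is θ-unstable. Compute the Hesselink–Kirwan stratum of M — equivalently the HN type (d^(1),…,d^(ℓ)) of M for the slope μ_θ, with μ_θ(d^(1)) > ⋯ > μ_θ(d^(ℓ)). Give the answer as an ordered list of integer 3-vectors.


Barcode: M ≅ I[1,3], I[2,2]^2, I[2,3]. HN layers by μ_θ (3 steps, strictly decreasing):
  μ^(1)=15; μ^(2)=1; μ^(3)=-34

((0, 0, 2); (0, 4, 0); (1, 0, 0))


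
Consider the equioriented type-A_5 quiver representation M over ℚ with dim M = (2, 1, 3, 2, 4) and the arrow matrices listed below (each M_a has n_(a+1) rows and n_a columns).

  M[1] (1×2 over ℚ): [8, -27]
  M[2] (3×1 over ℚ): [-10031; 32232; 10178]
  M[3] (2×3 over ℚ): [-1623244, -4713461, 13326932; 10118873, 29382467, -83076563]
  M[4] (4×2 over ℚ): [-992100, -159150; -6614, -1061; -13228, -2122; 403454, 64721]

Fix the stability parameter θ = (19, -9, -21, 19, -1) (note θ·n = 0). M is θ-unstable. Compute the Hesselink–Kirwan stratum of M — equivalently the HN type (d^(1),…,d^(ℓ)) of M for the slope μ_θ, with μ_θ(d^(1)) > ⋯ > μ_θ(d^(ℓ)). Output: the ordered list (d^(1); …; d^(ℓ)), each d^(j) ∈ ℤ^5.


Interval decomposition of M: I[1,1], I[1,5], I[3,3], I[3,4], I[5,5]^3.
HN type (ℓ=5): μ^(1)=19; μ^(2)=9; μ^(3)=-1; μ^(4)=-11/3; μ^(5)=-21

((1, 0, 0, 1, 0); (0, 0, 0, 1, 1); (0, 0, 0, 0, 3); (1, 1, 1, 0, 0); (0, 0, 2, 0, 0))


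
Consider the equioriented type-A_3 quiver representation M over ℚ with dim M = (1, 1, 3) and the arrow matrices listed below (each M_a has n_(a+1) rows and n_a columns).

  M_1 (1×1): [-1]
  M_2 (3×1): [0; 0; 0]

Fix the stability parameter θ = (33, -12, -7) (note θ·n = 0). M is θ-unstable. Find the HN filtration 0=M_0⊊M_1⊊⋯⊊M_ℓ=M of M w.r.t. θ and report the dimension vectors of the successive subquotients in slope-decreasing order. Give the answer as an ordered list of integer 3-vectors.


Via rank(M_{q-1}∘⋯∘M_p): M ≅ I[1,2], I[3,3]^3.
μ_θ-semistable layers: μ^(1)=21/2; μ^(2)=-7

((1, 1, 0); (0, 0, 3))


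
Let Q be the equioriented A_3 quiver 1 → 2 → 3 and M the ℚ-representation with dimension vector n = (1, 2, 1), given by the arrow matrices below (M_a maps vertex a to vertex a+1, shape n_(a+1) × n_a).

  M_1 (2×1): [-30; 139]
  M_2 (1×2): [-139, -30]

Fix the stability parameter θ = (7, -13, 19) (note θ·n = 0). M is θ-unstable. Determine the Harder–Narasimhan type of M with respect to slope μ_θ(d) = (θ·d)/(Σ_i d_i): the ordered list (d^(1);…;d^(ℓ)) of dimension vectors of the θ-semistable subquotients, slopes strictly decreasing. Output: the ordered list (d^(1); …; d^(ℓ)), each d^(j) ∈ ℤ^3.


Interval decomposition of M: I[1,2], I[2,3].
HN type (ℓ=3): μ^(1)=19; μ^(2)=-3; μ^(3)=-13

((0, 0, 1); (1, 1, 0); (0, 1, 0))


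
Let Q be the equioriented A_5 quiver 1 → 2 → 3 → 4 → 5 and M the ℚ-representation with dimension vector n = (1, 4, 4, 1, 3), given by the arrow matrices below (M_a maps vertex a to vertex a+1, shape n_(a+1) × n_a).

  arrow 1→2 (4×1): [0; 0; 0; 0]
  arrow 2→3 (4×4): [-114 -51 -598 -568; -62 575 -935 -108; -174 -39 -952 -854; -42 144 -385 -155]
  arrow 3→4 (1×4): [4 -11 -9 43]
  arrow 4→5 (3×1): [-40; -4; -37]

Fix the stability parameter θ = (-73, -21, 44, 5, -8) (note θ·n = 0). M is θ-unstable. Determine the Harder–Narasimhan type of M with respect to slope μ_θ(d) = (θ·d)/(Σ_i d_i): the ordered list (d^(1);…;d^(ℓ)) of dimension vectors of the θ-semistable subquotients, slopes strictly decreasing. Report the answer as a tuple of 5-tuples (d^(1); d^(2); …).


Via rank(M_{q-1}∘⋯∘M_p): M ≅ I[1,1], I[2,2], I[2,3]^2, I[2,5], I[3,3], I[5,5]^2.
μ_θ-semistable layers: μ^(1)=44; μ^(2)=41/3; μ^(3)=-8; μ^(4)=-21; μ^(5)=-73

((0, 0, 3, 0, 0); (0, 0, 1, 1, 1); (0, 0, 0, 0, 2); (0, 4, 0, 0, 0); (1, 0, 0, 0, 0))


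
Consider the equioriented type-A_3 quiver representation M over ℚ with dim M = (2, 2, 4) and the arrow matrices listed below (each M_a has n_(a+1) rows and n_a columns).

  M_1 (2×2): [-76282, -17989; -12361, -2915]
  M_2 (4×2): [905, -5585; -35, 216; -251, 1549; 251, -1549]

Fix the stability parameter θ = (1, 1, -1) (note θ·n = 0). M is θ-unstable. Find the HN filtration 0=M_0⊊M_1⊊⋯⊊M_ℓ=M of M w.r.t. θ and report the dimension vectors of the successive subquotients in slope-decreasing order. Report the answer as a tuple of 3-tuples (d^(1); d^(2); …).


Via rank(M_{q-1}∘⋯∘M_p): M ≅ I[1,3]^2, I[3,3]^2.
μ_θ-semistable layers: μ^(1)=1/3; μ^(2)=-1

((2, 2, 2); (0, 0, 2))


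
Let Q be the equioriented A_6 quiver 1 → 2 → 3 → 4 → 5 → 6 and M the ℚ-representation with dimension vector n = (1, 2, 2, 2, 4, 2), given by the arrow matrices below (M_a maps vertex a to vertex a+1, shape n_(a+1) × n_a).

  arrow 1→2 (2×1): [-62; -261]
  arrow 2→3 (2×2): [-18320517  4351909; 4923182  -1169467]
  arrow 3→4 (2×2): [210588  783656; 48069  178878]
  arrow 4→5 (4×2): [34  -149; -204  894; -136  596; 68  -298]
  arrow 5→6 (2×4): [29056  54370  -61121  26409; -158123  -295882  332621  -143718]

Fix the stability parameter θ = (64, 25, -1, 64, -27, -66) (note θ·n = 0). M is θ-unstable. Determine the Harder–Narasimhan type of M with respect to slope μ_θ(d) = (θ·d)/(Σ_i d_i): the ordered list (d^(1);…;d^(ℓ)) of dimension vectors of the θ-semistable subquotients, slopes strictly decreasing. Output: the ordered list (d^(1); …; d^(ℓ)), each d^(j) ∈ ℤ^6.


Via rank(M_{q-1}∘⋯∘M_p): M ≅ I[1,6], I[2,3], I[4,4], I[5,5]^2, I[5,6].
μ_θ-semistable layers: μ^(1)=64; μ^(2)=12; μ^(3)=59/6; μ^(4)=-27; μ^(5)=-93/2

((0, 0, 0, 1, 0, 0); (0, 1, 1, 0, 0, 0); (1, 1, 1, 1, 1, 1); (0, 0, 0, 0, 2, 0); (0, 0, 0, 0, 1, 1))


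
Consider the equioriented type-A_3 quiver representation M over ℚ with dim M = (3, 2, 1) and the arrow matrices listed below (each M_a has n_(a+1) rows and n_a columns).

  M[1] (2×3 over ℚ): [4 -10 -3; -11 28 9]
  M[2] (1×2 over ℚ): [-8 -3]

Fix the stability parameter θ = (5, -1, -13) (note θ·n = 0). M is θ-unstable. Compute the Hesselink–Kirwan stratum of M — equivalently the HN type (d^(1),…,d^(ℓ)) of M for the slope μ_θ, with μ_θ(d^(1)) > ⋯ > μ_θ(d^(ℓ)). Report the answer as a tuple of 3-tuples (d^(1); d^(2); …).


Barcode: M ≅ I[1,1], I[1,2], I[1,3]. HN layers by μ_θ (3 steps, strictly decreasing):
  μ^(1)=5; μ^(2)=2; μ^(3)=-3

((1, 0, 0); (1, 1, 0); (1, 1, 1))


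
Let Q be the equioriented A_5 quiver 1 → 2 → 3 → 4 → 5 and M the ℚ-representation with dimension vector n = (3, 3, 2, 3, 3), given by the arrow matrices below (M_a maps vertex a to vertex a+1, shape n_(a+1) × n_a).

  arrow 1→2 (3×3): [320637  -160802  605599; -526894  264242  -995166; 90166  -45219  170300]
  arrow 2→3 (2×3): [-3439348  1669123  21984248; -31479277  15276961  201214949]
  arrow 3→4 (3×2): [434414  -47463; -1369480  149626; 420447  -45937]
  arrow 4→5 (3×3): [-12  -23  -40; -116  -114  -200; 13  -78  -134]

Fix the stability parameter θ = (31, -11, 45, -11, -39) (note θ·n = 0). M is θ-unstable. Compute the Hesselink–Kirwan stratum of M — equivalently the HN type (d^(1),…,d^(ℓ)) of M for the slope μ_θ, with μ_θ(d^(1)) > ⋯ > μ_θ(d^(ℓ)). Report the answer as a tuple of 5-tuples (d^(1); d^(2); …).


Interval decomposition of M: I[1,1], I[1,2], I[1,5], I[2,4], I[4,5], I[5,5].
HN type (ℓ=7): μ^(1)=31; μ^(2)=17; μ^(3)=10; μ^(4)=3; μ^(5)=-11; μ^(6)=-25; μ^(7)=-39

((1, 0, 0, 0, 0); (0, 0, 1, 1, 0); (1, 1, 0, 0, 0); (1, 1, 1, 1, 1); (0, 1, 0, 0, 0); (0, 0, 0, 1, 1); (0, 0, 0, 0, 1))


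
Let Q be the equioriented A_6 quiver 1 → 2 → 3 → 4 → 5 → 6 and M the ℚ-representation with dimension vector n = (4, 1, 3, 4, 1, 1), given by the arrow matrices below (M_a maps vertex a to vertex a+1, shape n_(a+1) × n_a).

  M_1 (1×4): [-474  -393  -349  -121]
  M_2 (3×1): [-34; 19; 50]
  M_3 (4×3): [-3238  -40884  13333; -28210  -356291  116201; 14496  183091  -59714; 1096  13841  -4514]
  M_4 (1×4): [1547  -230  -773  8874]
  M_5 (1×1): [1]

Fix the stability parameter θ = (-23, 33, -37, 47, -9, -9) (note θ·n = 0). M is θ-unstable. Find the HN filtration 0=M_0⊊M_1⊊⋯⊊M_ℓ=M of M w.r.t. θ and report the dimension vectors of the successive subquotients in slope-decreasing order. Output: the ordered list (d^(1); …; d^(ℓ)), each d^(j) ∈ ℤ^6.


Barcode: M ≅ I[1,1]^3, I[1,6], I[3,3], I[3,4], I[4,4]^2. HN layers by μ_θ (5 steps, strictly decreasing):
  μ^(1)=47; μ^(2)=29/3; μ^(3)=-2; μ^(4)=-23; μ^(5)=-37

((0, 0, 0, 3, 0, 0); (0, 0, 0, 1, 1, 1); (0, 1, 1, 0, 0, 0); (4, 0, 0, 0, 0, 0); (0, 0, 2, 0, 0, 0))


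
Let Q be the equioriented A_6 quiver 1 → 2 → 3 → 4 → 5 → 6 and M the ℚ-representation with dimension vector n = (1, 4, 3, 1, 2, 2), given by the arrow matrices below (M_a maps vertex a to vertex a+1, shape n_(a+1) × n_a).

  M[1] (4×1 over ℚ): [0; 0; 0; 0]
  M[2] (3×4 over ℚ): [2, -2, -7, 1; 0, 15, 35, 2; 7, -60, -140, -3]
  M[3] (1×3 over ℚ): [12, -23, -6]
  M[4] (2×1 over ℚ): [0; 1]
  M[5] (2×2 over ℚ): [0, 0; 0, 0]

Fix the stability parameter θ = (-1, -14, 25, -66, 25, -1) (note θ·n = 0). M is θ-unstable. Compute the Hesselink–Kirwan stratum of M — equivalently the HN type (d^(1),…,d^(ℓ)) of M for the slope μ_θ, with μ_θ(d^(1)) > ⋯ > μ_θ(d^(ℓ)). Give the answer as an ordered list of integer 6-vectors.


Barcode: M ≅ I[1,1], I[2,2], I[2,3]^2, I[2,5], I[5,5], I[6,6]^2. HN layers by μ_θ (4 steps, strictly decreasing):
  μ^(1)=25; μ^(2)=-1; μ^(3)=-14; μ^(4)=-55/3

((0, 0, 2, 0, 2, 0); (1, 0, 0, 0, 0, 2); (0, 3, 0, 0, 0, 0); (0, 1, 1, 1, 0, 0))


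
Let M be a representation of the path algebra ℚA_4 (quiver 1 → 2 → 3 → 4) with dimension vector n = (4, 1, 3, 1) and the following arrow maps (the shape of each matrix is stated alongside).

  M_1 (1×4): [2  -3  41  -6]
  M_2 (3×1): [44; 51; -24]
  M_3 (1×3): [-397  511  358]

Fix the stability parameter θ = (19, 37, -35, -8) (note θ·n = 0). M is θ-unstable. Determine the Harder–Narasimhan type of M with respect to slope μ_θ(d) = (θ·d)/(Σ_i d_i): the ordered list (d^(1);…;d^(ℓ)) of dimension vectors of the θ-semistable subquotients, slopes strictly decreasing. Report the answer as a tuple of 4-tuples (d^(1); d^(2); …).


Barcode: M ≅ I[1,1]^3, I[1,4], I[3,3]^2. HN layers by μ_θ (3 steps, strictly decreasing):
  μ^(1)=19; μ^(2)=13/4; μ^(3)=-35

((3, 0, 0, 0); (1, 1, 1, 1); (0, 0, 2, 0))


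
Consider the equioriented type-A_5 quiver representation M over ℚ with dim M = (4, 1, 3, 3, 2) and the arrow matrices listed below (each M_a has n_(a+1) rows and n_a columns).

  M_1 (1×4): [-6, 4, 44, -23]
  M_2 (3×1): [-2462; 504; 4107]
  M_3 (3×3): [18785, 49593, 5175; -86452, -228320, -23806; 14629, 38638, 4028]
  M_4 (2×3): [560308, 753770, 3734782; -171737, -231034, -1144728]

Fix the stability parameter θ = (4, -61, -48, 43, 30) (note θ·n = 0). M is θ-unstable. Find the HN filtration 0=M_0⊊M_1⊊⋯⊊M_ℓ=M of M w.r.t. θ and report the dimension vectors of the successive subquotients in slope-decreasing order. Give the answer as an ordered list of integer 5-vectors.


Barcode: M ≅ I[1,1]^3, I[1,5], I[3,4], I[3,5]. HN layers by μ_θ (5 steps, strictly decreasing):
  μ^(1)=43; μ^(2)=73/2; μ^(3)=4; μ^(4)=-35; μ^(5)=-48

((0, 0, 0, 1, 0); (0, 0, 0, 2, 2); (3, 0, 0, 0, 0); (1, 1, 1, 0, 0); (0, 0, 2, 0, 0))


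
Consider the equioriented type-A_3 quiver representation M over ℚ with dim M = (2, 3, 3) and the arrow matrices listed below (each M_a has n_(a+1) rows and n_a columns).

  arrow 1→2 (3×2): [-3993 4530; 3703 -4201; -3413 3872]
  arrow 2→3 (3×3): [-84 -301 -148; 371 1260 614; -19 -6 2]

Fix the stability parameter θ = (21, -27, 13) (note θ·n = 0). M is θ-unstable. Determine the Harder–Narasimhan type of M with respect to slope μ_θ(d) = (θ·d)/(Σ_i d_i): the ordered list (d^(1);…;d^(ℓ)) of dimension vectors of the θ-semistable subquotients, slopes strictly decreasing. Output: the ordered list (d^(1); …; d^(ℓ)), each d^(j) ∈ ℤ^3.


Interval decomposition of M: I[1,3]^2, I[2,2], I[3,3].
HN type (ℓ=3): μ^(1)=13; μ^(2)=-3; μ^(3)=-27

((0, 0, 3); (2, 2, 0); (0, 1, 0))


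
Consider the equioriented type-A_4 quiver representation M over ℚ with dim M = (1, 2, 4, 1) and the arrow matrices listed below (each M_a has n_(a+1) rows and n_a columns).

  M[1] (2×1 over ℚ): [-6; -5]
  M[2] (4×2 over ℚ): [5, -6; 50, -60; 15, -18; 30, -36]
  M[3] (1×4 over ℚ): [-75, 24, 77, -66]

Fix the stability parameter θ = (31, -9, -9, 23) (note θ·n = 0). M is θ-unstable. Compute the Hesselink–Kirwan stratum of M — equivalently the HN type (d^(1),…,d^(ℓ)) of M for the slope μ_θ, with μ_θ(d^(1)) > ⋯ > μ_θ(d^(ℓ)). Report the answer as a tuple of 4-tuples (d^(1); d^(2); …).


Via rank(M_{q-1}∘⋯∘M_p): M ≅ I[1,2], I[2,3], I[3,3]^2, I[3,4].
μ_θ-semistable layers: μ^(1)=23; μ^(2)=11; μ^(3)=-9

((0, 0, 0, 1); (1, 1, 0, 0); (0, 1, 4, 0))


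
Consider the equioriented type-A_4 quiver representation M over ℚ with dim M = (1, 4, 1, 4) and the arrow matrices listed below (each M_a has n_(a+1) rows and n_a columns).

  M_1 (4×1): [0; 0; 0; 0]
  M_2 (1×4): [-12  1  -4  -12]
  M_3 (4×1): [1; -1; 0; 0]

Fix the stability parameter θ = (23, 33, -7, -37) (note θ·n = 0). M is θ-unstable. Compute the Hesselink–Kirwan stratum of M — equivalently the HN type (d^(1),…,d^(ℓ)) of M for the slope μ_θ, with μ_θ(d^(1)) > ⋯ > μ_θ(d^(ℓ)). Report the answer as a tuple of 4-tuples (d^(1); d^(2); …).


Interval decomposition of M: I[1,1], I[2,2]^3, I[2,4], I[4,4]^3.
HN type (ℓ=4): μ^(1)=33; μ^(2)=23; μ^(3)=-11/3; μ^(4)=-37

((0, 3, 0, 0); (1, 0, 0, 0); (0, 1, 1, 1); (0, 0, 0, 3))


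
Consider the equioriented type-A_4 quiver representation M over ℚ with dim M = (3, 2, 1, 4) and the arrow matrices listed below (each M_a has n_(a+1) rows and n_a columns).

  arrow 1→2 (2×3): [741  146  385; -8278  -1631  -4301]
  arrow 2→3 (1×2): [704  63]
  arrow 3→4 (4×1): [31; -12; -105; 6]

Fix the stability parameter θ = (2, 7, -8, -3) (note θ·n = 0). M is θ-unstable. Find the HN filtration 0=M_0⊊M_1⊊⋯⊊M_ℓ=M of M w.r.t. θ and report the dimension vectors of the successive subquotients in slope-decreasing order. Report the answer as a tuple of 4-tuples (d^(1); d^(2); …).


Via rank(M_{q-1}∘⋯∘M_p): M ≅ I[1,1], I[1,2], I[1,4], I[4,4]^3.
μ_θ-semistable layers: μ^(1)=7; μ^(2)=2; μ^(3)=-1/2; μ^(4)=-3

((0, 1, 0, 0); (2, 0, 0, 0); (1, 1, 1, 1); (0, 0, 0, 3))


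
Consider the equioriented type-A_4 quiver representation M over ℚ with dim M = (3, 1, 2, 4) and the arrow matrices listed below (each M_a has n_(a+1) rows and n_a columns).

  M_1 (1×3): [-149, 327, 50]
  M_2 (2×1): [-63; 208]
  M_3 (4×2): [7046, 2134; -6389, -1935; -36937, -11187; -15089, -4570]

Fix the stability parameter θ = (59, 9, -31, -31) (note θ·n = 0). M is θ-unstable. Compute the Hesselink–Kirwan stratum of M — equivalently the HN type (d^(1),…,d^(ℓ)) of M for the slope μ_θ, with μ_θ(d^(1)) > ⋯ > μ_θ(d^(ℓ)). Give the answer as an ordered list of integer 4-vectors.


Barcode: M ≅ I[1,1]^2, I[1,4], I[3,4], I[4,4]^2. HN layers by μ_θ (3 steps, strictly decreasing):
  μ^(1)=59; μ^(2)=3/2; μ^(3)=-31

((2, 0, 0, 0); (1, 1, 1, 1); (0, 0, 1, 3))


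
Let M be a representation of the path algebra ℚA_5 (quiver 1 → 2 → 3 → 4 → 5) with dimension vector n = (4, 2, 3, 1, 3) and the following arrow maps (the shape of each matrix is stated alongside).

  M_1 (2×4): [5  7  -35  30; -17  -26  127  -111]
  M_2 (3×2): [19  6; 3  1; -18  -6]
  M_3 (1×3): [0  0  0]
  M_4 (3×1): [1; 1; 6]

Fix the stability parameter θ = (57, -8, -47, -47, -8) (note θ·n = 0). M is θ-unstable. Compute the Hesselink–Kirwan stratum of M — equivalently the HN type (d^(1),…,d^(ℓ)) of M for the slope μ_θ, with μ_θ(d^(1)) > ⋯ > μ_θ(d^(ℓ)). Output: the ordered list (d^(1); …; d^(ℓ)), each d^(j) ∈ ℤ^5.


Interval decomposition of M: I[1,1]^2, I[1,3]^2, I[3,3], I[4,5], I[5,5]^2.
HN type (ℓ=4): μ^(1)=57; μ^(2)=2/3; μ^(3)=-8; μ^(4)=-47

((2, 0, 0, 0, 0); (2, 2, 2, 0, 0); (0, 0, 0, 0, 3); (0, 0, 1, 1, 0))


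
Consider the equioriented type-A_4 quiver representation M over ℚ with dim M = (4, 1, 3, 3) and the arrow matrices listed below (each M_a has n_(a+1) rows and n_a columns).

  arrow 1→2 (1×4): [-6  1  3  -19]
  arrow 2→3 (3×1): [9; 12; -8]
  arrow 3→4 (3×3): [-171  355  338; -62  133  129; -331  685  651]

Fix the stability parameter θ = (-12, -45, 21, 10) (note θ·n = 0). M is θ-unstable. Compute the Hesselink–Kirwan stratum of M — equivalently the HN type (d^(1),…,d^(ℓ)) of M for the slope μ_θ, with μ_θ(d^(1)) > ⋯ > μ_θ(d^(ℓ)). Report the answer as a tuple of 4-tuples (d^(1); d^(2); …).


Via rank(M_{q-1}∘⋯∘M_p): M ≅ I[1,1]^3, I[1,4], I[3,4]^2.
μ_θ-semistable layers: μ^(1)=31/2; μ^(2)=-12; μ^(3)=-57/2

((0, 0, 3, 3); (3, 0, 0, 0); (1, 1, 0, 0))


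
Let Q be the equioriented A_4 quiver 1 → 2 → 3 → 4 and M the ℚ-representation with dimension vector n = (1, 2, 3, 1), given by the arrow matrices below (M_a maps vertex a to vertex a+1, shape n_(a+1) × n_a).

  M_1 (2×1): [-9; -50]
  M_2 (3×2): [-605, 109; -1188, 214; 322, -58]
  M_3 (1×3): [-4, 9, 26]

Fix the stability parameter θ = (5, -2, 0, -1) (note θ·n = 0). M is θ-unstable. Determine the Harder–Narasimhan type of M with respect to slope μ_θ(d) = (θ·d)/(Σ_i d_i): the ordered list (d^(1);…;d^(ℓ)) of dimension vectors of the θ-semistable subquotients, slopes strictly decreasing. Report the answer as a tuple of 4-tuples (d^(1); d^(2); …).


Barcode: M ≅ I[1,3], I[2,4], I[3,3]. HN layers by μ_θ (4 steps, strictly decreasing):
  μ^(1)=1; μ^(2)=0; μ^(3)=-1/2; μ^(4)=-2

((1, 1, 1, 0); (0, 0, 1, 0); (0, 0, 1, 1); (0, 1, 0, 0))
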